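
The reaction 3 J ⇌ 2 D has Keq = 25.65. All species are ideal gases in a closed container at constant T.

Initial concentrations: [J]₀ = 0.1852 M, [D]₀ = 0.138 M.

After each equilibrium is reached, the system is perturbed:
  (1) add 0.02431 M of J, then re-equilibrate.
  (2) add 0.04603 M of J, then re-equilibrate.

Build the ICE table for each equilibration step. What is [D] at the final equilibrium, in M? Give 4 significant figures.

Q₀ = 2.998 vs Keq = 25.65 ⇒ Q<K, forward
Step 1:
                    J           D
  init         0.1852       0.138
  Δ          -0.07415     0.04943
  eq           0.1111      0.1874
  solve Keq expr → x = 0.02472; check Q = 25.65
Then add 0.02431 M of J.
Step 2:
                    J           D
  init         0.1354      0.1874
  Δ          -0.01929     0.01286
  eq           0.1161      0.2003
  solve Keq expr → x = 0.006429; check Q = 25.65
Then add 0.04603 M of J.
Step 3:
                    J           D
  init         0.1621      0.2003
  Δ          -0.03675      0.0245
  eq           0.1254      0.2248
  solve Keq expr → x = 0.01225; check Q = 25.65

[D]_eq = 0.2248 M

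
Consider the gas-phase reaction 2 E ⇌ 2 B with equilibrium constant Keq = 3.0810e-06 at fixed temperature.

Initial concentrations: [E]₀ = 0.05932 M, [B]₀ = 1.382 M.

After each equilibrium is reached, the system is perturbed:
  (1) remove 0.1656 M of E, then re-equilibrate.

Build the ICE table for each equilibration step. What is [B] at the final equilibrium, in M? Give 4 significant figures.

Q₀ = 542.8 vs Keq = 3.0810e-06 ⇒ Q>K, reverse
Step 1:
                    E           B
  init        0.05932       1.382
  Δ             1.379      -1.379
  eq            1.439    0.002525
  solve Keq expr → x = -0.6897; check Q = 3.0810e-06
Then remove 0.1656 M of E.
Step 2:
                    E           B
  init          1.273    0.002525
  Δ        2.9016e-04 -2.9016e-04
  eq            1.273    0.002235
  solve Keq expr → x = -1.4508e-04; check Q = 3.0810e-06

[B]_eq = 0.002235 M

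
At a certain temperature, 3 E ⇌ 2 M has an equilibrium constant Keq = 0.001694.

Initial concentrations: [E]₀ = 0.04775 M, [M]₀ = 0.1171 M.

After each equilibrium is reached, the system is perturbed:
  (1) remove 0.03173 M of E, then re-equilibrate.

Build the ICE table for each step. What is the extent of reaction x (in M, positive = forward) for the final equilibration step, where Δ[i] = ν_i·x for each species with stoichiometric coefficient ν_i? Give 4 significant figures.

Q₀ = 125.9 vs Keq = 0.001694 ⇒ Q>K, reverse
Step 1:
                   E          M
  Initial    0.04775     0.1171
  Change      0.1694    -0.1129
  Equil       0.2172   0.004165
  solve Keq expr → x = -0.05647; check Q = 0.001694
Then remove 0.03173 M of E.
Step 2:
                   E          M
  Initial     0.1854   0.004165
  Change    0.001267 -8.4490e-04
  Equil       0.1867    0.00332
  solve Keq expr → x = -4.2245e-04; check Q = 0.001694

x = -4.2245e-04 M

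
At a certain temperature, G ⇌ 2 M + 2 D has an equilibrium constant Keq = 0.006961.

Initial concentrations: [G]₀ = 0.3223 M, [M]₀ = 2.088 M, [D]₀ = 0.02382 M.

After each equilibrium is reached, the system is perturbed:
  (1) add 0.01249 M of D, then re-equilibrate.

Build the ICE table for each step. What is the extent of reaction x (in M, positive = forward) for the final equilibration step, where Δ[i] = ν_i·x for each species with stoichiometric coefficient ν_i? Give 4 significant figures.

Q₀ = 0.007675 vs Keq = 0.006961 ⇒ Q>K, reverse
Step 1:
                    G           M           D
  I            0.3223       2.088     0.02382
  C        5.5188e-04   -0.001104   -0.001104
  E            0.3229       2.087     0.02272
  solve Keq expr → x = -5.5188e-04; check Q = 0.006961
Then add 0.01249 M of D.
Step 2:
                    G           M           D
  I            0.3229       2.087     0.03521
  C          0.006072    -0.01214    -0.01214
  E            0.3289       2.075     0.02306
  solve Keq expr → x = -0.006072; check Q = 0.006961

x = -0.006072 M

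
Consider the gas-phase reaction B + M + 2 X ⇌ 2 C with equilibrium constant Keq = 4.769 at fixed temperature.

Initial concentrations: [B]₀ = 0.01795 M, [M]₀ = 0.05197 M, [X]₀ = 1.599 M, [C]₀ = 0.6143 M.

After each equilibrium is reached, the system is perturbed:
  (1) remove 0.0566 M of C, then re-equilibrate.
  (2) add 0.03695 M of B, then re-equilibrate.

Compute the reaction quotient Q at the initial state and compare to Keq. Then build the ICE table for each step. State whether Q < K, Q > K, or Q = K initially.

Q₀ = 158.2 vs Keq = 4.769 ⇒ Q>K, reverse
Step 1:
                   B          M          X          C
  init       0.01795    0.05197      1.599     0.6143
  Δ          0.08275    0.08275     0.1655    -0.1655
  eq          0.1007     0.1347      1.764     0.4488
  solve Keq expr → x = -0.08275; check Q = 4.769
Then remove 0.0566 M of C.
Step 2:
                   B          M          X          C
  init        0.1007     0.1347      1.764     0.3922
  Δ         -0.00889   -0.00889   -0.01778    0.01778
  eq         0.09181     0.1258      1.747       0.41
  solve Keq expr → x = 0.00889; check Q = 4.769
Then add 0.03695 M of B.
Step 3:
                   B          M          X          C
  init        0.1288     0.1258      1.747       0.41
  Δ         -0.01196   -0.01196   -0.02391    0.02391
  eq          0.1168     0.1139      1.723     0.4339
  solve Keq expr → x = 0.01196; check Q = 4.769

Q₀ = 158.2; Q > K (proceeds reverse)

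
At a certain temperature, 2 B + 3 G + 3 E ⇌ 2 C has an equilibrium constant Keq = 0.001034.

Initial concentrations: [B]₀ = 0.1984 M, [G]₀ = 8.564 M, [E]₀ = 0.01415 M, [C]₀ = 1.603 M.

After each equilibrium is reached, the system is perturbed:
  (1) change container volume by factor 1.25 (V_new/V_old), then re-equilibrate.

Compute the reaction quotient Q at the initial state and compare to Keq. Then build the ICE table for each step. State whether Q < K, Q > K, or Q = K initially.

Q₀ = 3.6685e+04 vs Keq = 0.001034 ⇒ Q>K, reverse
Step 1:
                    B           G           E           C
  init         0.1984       8.564     0.01415       1.603
  Δ              0.69       1.035       1.035       -0.69
  eq           0.8884       9.599       1.049       0.913
  solve Keq expr → x = -0.345; check Q = 0.001034
Then change container volume by factor 1.25 (V_new/V_old).
Step 2:
                    B           G           E           C
  init         0.7107       7.679      0.8393      0.7304
  Δ            0.1215      0.1822      0.1822     -0.1215
  eq           0.8322       7.861       1.021      0.6089
  solve Keq expr → x = -0.06073; check Q = 0.001034

Q₀ = 3.6685e+04; Q > K (proceeds reverse)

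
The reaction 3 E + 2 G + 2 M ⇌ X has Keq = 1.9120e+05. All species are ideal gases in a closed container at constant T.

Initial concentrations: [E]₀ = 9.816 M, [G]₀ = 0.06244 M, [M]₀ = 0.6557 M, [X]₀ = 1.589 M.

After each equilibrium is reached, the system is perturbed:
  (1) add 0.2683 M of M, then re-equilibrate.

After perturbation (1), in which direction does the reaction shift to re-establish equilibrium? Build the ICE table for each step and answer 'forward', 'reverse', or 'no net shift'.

Q₀ = 1.002 vs Keq = 1.9120e+05 ⇒ Q<K, forward
Step 1:
                   E          G          M          X
  I            9.816    0.06244     0.6557      1.589
  C         -0.09342   -0.06228   -0.06228    0.03114
  E            9.723 1.6181e-04     0.5934       1.62
  solve Keq expr → x = 0.03114; check Q = 1.9120e+05
Then add 0.2683 M of M.
Step 2:
                   E          G          M          X
  I            9.723 1.6181e-04     0.8617       1.62
  C       -7.5556e-05 -5.0370e-05 -5.0370e-05 2.5185e-05
  E            9.723 1.1144e-04     0.8617       1.62
  solve Keq expr → x = 2.5185e-05; check Q = 1.9120e+05

Direction: forward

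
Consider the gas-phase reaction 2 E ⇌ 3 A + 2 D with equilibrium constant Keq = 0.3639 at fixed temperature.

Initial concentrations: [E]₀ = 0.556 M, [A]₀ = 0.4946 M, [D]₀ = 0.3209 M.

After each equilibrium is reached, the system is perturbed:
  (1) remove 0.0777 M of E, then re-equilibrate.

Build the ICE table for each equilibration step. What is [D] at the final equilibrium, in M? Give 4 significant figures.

[D]_eq = 0.4264 M

Q₀ = 0.0403 vs Keq = 0.3639 ⇒ Q<K, forward
Step 1:
                   E          A          D
  init         0.556     0.4946     0.3209
  Δ          -0.1294     0.1941     0.1294
  eq          0.4266     0.6887     0.4503
  solve Keq expr → x = 0.06469; check Q = 0.3639
Then remove 0.0777 M of E.
Step 2:
                   E          A          D
  init        0.3489     0.6887     0.4503
  Δ          0.02391   -0.03586   -0.02391
  eq          0.3728     0.6528     0.4264
  solve Keq expr → x = -0.01195; check Q = 0.3639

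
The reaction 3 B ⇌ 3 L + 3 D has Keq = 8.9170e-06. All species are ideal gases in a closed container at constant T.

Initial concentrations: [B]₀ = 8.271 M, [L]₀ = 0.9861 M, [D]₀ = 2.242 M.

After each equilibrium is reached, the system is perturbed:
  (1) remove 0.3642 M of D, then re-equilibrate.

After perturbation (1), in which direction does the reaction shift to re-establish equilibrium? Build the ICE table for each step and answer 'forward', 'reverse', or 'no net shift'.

Q₀ = 0.0191 vs Keq = 8.9170e-06 ⇒ Q>K, reverse
Step 1:
                    B           L           D
  init          8.271      0.9861       2.242
  Δ            0.8502     -0.8502     -0.8502
  eq            9.121      0.1359       1.392
  solve Keq expr → x = -0.2834; check Q = 8.9170e-06
Then remove 0.3642 M of D.
Step 2:
                    B           L           D
  init          9.121      0.1359       1.028
  Δ          -0.04042     0.04042     0.04042
  eq            9.081      0.1763       1.068
  solve Keq expr → x = 0.01347; check Q = 8.9170e-06

Direction: forward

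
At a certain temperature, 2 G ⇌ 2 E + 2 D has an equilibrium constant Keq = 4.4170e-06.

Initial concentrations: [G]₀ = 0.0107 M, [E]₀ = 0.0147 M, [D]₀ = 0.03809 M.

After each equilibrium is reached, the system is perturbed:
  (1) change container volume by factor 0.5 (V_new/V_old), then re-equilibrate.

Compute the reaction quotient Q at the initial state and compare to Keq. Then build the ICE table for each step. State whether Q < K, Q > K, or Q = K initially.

Q₀ = 0.002738; Q > K (proceeds reverse)

Q₀ = 0.002738 vs Keq = 4.4170e-06 ⇒ Q>K, reverse
Step 1:
                   G          E          D
  init        0.0107     0.0147    0.03809
  Δ          0.01275   -0.01275   -0.01275
  eq         0.02345   0.001946    0.02534
  solve Keq expr → x = -0.006377; check Q = 4.4170e-06
Then change container volume by factor 0.5 (V_new/V_old).
Step 2:
                   G          E          D
  init       0.04691   0.003891    0.05067
  Δ         0.001797  -0.001797  -0.001797
  eq         0.04871   0.002094    0.04887
  solve Keq expr → x = -8.9841e-04; check Q = 4.4170e-06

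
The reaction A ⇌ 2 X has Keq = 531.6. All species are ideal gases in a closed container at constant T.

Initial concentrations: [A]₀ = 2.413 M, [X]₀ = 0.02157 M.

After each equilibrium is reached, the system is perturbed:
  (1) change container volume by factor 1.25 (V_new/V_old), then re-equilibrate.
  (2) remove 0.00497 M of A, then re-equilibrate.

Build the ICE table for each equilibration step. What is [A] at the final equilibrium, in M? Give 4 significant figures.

Q₀ = 1.9282e-04 vs Keq = 531.6 ⇒ Q<K, forward
Step 1:
                    A           X
  I             2.413     0.02157
  C             -2.37       4.741
  E           0.04266       4.762
  solve Keq expr → x = 2.37; check Q = 531.6
Then change container volume by factor 1.25 (V_new/V_old).
Step 2:
                    A           X
  I           0.03413        3.81
  C         -0.006635     0.01327
  E           0.02749       3.823
  solve Keq expr → x = 0.006635; check Q = 531.6
Then remove 0.00497 M of A.
Step 3:
                    A           X
  I           0.02252       3.823
  C          0.004831   -0.009662
  E           0.02736       3.813
  solve Keq expr → x = -0.004831; check Q = 531.6

[A]_eq = 0.02736 M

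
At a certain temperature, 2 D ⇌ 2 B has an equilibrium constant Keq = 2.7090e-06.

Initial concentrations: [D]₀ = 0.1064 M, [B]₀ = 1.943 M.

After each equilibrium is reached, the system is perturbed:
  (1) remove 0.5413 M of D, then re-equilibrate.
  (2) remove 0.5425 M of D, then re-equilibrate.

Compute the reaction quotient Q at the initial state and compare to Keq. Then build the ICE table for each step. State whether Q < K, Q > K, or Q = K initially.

Q₀ = 333.5 vs Keq = 2.7090e-06 ⇒ Q>K, reverse
Step 1:
                    D           B
  I            0.1064       1.943
  C              1.94       -1.94
  E             2.046    0.003368
  solve Keq expr → x = -0.9698; check Q = 2.7090e-06
Then remove 0.5413 M of D.
Step 2:
                    D           B
  I             1.505    0.003368
  C        8.8946e-04 -8.8946e-04
  E             1.506    0.002478
  solve Keq expr → x = -4.4473e-04; check Q = 2.7090e-06
Then remove 0.5425 M of D.
Step 3:
                    D           B
  I            0.9631    0.002478
  C        8.9144e-04 -8.9144e-04
  E             0.964    0.001587
  solve Keq expr → x = -4.4572e-04; check Q = 2.7090e-06

Q₀ = 333.5; Q > K (proceeds reverse)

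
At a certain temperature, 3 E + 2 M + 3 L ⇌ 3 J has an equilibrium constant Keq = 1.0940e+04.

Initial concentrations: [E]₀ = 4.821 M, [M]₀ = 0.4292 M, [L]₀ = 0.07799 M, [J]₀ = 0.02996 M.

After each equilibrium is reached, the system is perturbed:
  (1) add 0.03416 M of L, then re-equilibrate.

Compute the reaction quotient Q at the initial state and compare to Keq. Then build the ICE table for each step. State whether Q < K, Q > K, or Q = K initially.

Q₀ = 0.002746 vs Keq = 1.0940e+04 ⇒ Q<K, forward
Step 1:
                  E         M         L         J
  Initial     4.821    0.4292   0.07799   0.02996
  Change   -0.07607  -0.05071  -0.07607   0.07607
  Equil       4.745    0.3785  0.001924     0.106
  solve Keq expr → x = 0.02536; check Q = 1.0940e+04
Then add 0.03416 M of L.
Step 2:
                  E         M         L         J
  Initial     4.745    0.3785   0.03608     0.106
  Change   -0.03343  -0.02229  -0.03343   0.03343
  Equil       4.712    0.3562  0.002653    0.1395
  solve Keq expr → x = 0.01114; check Q = 1.0940e+04

Q₀ = 0.002746; Q < K (proceeds forward)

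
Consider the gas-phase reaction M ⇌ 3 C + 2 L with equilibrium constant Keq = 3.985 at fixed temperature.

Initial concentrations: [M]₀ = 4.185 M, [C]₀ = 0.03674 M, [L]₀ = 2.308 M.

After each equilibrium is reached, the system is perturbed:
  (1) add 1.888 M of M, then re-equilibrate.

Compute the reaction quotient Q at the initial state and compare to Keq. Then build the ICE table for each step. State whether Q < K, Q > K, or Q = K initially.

Q₀ = 6.3124e-05; Q < K (proceeds forward)

Q₀ = 6.3124e-05 vs Keq = 3.985 ⇒ Q<K, forward
Step 1:
                  M         C         L
  I           4.185   0.03674     2.308
  C         -0.3788     1.136    0.7575
  E           3.806     1.173     3.066
  solve Keq expr → x = 0.3788; check Q = 3.985
Then add 1.888 M of M.
Step 2:
                  M         C         L
  I           5.694     1.173     3.066
  C        -0.04623    0.1387   0.09246
  E           5.648     1.312     3.158
  solve Keq expr → x = 0.04623; check Q = 3.985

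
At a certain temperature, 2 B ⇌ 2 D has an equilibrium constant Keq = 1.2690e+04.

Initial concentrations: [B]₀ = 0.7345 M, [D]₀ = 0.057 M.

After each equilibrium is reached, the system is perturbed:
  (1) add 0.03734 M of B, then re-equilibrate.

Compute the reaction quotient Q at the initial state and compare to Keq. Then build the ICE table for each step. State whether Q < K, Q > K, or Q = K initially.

Q₀ = 0.006022; Q < K (proceeds forward)

Q₀ = 0.006022 vs Keq = 1.2690e+04 ⇒ Q<K, forward
Step 1:
                  B         D
  I          0.7345     0.057
  C         -0.7275    0.7275
  E        0.006964    0.7845
  solve Keq expr → x = 0.3638; check Q = 1.2690e+04
Then add 0.03734 M of B.
Step 2:
                  B         D
  I          0.0443    0.7845
  C        -0.03701   0.03701
  E        0.007293    0.8215
  solve Keq expr → x = 0.01851; check Q = 1.2690e+04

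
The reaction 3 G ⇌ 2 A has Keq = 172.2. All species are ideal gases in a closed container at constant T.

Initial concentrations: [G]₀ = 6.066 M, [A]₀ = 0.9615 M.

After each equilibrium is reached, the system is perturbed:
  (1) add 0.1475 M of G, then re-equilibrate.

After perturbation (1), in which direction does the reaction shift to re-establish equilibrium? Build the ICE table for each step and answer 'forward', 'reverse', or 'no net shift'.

Q₀ = 0.004142 vs Keq = 172.2 ⇒ Q<K, forward
Step 1:
                  G         A
  init        6.066    0.9615
  Δ          -5.564     3.709
  eq         0.5022     4.671
  solve Keq expr → x = 1.855; check Q = 172.2
Then add 0.1475 M of G.
Step 2:
                  G         A
  init       0.6497     4.671
  Δ         -0.1408   0.09386
  eq         0.5089     4.765
  solve Keq expr → x = 0.04693; check Q = 172.2

Direction: forward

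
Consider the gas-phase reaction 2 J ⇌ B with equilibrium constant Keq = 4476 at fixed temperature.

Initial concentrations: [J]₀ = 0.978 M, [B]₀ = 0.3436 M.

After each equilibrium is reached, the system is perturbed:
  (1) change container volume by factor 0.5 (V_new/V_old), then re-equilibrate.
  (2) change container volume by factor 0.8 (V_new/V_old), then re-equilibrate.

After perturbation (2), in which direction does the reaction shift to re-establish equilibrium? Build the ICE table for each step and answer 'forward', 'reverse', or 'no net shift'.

Direction: forward

Q₀ = 0.3592 vs Keq = 4476 ⇒ Q<K, forward
Step 1:
                   J          B
  I            0.978     0.3436
  C          -0.9644     0.4822
  E          0.01358     0.8258
  solve Keq expr → x = 0.4822; check Q = 4476
Then change container volume by factor 0.5 (V_new/V_old).
Step 2:
                   J          B
  I          0.02717      1.652
  C        -0.007934   0.003967
  E          0.01923      1.656
  solve Keq expr → x = 0.003967; check Q = 4476
Then change container volume by factor 0.8 (V_new/V_old).
Step 3:
                   J          B
  I          0.02404      2.069
  C        -0.002531   0.001266
  E          0.02151      2.071
  solve Keq expr → x = 0.001266; check Q = 4476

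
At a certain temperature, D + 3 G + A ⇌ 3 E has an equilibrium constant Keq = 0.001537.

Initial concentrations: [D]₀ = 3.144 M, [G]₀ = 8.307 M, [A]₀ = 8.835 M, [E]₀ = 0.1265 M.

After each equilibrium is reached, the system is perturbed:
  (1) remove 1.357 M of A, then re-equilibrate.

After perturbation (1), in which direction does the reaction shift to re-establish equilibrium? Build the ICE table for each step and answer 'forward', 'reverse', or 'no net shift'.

Direction: reverse

Q₀ = 1.2713e-07 vs Keq = 0.001537 ⇒ Q<K, forward
Step 1:
                  D         G         A         E
  Initial     3.144     8.307     8.835    0.1265
  Change    -0.6334      -1.9   -0.6334       1.9
  Equil       2.511     6.407     8.202     2.027
  solve Keq expr → x = 0.6334; check Q = 0.001537
Then remove 1.357 M of A.
Step 2:
                  D         G         A         E
  Initial     2.511     6.407     6.845     2.027
  Change    0.02794   0.08383   0.02794  -0.08383
  Equil       2.539     6.491     6.873     1.943
  solve Keq expr → x = -0.02794; check Q = 0.001537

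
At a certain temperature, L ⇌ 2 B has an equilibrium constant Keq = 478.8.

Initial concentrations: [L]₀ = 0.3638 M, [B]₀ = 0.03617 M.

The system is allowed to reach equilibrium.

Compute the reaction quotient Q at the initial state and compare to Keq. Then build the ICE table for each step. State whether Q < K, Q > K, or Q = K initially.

Q₀ = 0.003596; Q < K (proceeds forward)

Q₀ = 0.003596 vs Keq = 478.8 ⇒ Q<K, forward
Step 1:
                    L           B
  Initial      0.3638     0.03617
  Change      -0.3626      0.7252
  Equil      0.001211      0.7613
  solve Keq expr → x = 0.3626; check Q = 478.8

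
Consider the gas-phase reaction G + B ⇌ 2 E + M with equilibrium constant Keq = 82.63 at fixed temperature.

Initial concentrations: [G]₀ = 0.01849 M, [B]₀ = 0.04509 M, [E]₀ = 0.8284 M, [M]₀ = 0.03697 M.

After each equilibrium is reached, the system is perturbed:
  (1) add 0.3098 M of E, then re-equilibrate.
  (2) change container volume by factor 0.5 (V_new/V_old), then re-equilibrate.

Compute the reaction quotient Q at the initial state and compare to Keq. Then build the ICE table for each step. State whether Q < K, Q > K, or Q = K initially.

Q₀ = 30.43 vs Keq = 82.63 ⇒ Q<K, forward
Step 1:
                    G           B           E           M
  I           0.01849     0.04509      0.8284     0.03697
  C         -0.008018   -0.008018     0.01604    0.008018
  E           0.01047     0.03707      0.8444     0.04499
  solve Keq expr → x = 0.008018; check Q = 82.63
Then add 0.3098 M of E.
Step 2:
                    G           B           E           M
  I           0.01047     0.03707       1.154     0.04499
  C           0.00477     0.00477    -0.00954    -0.00477
  E           0.01524     0.04184       1.145     0.04022
  solve Keq expr → x = -0.00477; check Q = 82.63
Then change container volume by factor 0.5 (V_new/V_old).
Step 3:
                    G           B           E           M
  I           0.03048     0.08368       2.289     0.08044
  C           0.01289     0.01289    -0.02578    -0.01289
  E           0.04337     0.09657       2.264     0.06755
  solve Keq expr → x = -0.01289; check Q = 82.63

Q₀ = 30.43; Q < K (proceeds forward)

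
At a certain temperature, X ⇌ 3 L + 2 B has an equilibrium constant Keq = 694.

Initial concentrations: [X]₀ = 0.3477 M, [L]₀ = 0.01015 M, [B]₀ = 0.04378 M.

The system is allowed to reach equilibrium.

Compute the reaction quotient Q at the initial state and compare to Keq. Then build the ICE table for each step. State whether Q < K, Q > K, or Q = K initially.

Q₀ = 5.7643e-09; Q < K (proceeds forward)

Q₀ = 5.7643e-09 vs Keq = 694 ⇒ Q<K, forward
Step 1:
                    X           L           B
  Initial      0.3477     0.01015     0.04378
  Change      -0.3468        1.04      0.6936
  Equil    9.0829e-04       1.051      0.7374
  solve Keq expr → x = 0.3468; check Q = 694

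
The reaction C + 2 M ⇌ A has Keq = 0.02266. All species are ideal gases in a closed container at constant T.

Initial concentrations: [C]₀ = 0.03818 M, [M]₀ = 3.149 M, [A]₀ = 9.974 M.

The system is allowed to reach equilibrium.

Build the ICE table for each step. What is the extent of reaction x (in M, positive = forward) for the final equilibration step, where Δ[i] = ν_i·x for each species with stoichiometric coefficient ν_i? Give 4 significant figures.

x = -3.214 M

Q₀ = 26.34 vs Keq = 0.02266 ⇒ Q>K, reverse
Step 1:
                   C          M          A
  I          0.03818      3.149      9.974
  C            3.214      6.428     -3.214
  E            3.252      9.577       6.76
  solve Keq expr → x = -3.214; check Q = 0.02266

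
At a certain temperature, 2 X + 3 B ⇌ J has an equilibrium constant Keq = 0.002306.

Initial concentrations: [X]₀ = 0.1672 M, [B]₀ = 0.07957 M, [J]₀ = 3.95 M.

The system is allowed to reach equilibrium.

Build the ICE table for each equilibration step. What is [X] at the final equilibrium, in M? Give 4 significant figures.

Q₀ = 2.8046e+05 vs Keq = 0.002306 ⇒ Q>K, reverse
Step 1:
                  X         B         J
  Initial    0.1672   0.07957      3.95
  Change      3.054     4.581    -1.527
  Equil       3.221     4.661     2.423
  solve Keq expr → x = -1.527; check Q = 0.002306

[X]_eq = 3.221 M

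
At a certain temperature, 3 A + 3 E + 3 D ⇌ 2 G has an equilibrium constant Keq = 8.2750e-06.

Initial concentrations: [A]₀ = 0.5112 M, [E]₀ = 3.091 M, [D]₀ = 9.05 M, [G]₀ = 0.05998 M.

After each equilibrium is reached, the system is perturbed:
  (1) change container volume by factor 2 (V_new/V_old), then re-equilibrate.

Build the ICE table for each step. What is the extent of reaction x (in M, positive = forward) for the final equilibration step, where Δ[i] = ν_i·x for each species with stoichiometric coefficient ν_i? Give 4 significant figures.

Q₀ = 1.2303e-06 vs Keq = 8.2750e-06 ⇒ Q<K, forward
Step 1:
                    A           E           D           G
  Initial      0.5112       3.091        9.05     0.05998
  Change     -0.08089    -0.08089    -0.08089     0.05393
  Equil        0.4303        3.01       8.969      0.1139
  solve Keq expr → x = 0.02696; check Q = 8.2750e-06
Then change container volume by factor 2 (V_new/V_old).
Step 2:
                    A           E           D           G
  Initial      0.2152       1.505       4.485     0.05695
  Change      0.07259     0.07259     0.07259    -0.04839
  Equil        0.2877       1.578       4.557     0.00856
  solve Keq expr → x = -0.0242; check Q = 8.2750e-06

x = -0.0242 M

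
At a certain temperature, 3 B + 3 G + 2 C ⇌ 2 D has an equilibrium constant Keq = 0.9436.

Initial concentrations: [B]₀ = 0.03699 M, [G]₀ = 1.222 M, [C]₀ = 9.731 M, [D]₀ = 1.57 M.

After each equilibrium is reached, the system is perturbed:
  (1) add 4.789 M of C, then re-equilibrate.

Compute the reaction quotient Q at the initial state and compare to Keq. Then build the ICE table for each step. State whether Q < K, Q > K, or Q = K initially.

Q₀ = 281.8 vs Keq = 0.9436 ⇒ Q>K, reverse
Step 1:
                   B          G          C          D
  Initial    0.03699      1.222      9.731       1.57
  Change      0.1683     0.1683     0.1122    -0.1122
  Equil       0.2053       1.39      9.843      1.458
  solve Keq expr → x = -0.0561; check Q = 0.9436
Then add 4.789 M of C.
Step 2:
                   B          G          C          D
  Initial     0.2053       1.39      14.63      1.458
  Change    -0.04071   -0.04071   -0.02714    0.02714
  Equil       0.1646       1.35      14.61      1.485
  solve Keq expr → x = 0.01357; check Q = 0.9436

Q₀ = 281.8; Q > K (proceeds reverse)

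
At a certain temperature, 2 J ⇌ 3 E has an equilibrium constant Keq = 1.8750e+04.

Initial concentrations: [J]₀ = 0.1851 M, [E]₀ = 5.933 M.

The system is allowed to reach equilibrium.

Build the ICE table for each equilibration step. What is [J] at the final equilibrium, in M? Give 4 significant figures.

[J]_eq = 0.1086 M

Q₀ = 6096 vs Keq = 1.8750e+04 ⇒ Q<K, forward
Step 1:
                  J         E
  I          0.1851     5.933
  C        -0.07649    0.1147
  E          0.1086     6.048
  solve Keq expr → x = 0.03824; check Q = 1.8750e+04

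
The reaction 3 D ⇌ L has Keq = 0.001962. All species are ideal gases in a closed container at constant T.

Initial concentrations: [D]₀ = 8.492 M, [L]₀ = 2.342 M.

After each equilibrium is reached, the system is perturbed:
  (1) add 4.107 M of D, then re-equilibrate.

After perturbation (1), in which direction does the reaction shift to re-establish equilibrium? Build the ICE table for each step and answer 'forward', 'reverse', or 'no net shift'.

Q₀ = 0.003824 vs Keq = 0.001962 ⇒ Q>K, reverse
Step 1:
                  D         L
  I           8.492     2.342
  C           1.374   -0.4579
  E           9.866     1.884
  solve Keq expr → x = -0.4579; check Q = 0.001962
Then add 4.107 M of D.
Step 2:
                  D         L
  I           13.97     1.884
  C          -2.725    0.9082
  E           11.25     2.792
  solve Keq expr → x = 0.9082; check Q = 0.001962

Direction: forward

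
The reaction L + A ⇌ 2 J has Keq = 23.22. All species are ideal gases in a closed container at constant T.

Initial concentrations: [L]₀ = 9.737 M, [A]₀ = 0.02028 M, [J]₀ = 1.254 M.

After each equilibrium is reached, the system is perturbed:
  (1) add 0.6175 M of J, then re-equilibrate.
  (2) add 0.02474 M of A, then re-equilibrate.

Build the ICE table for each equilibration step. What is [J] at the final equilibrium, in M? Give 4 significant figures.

[J]_eq = 1.929 M

Q₀ = 7.963 vs Keq = 23.22 ⇒ Q<K, forward
Step 1:
                   L          A          J
  init         9.737    0.02028      1.254
  Δ         -0.01302   -0.01302    0.02605
  eq           9.724   0.007257       1.28
  solve Keq expr → x = 0.01302; check Q = 23.22
Then add 0.6175 M of J.
Step 2:
                   L          A          J
  init         9.724   0.007257      1.898
  Δ         0.008396   0.008396   -0.01679
  eq           9.732    0.01565      1.881
  solve Keq expr → x = -0.008396; check Q = 23.22
Then add 0.02474 M of A.
Step 3:
                   L          A          J
  init         9.732    0.04039      1.881
  Δ         -0.02389   -0.02389    0.04779
  eq           9.708     0.0165      1.929
  solve Keq expr → x = 0.02389; check Q = 23.22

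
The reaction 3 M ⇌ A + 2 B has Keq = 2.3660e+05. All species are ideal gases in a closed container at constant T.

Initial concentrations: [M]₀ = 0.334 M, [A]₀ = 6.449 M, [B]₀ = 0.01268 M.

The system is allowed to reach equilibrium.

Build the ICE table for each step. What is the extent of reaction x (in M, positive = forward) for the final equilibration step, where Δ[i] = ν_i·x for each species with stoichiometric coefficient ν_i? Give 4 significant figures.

x = 0.1076 M

Q₀ = 0.02783 vs Keq = 2.3660e+05 ⇒ Q<K, forward
Step 1:
                    M           A           B
  init          0.334       6.449     0.01268
  Δ           -0.3227      0.1076      0.2151
  eq          0.01129       6.557      0.2278
  solve Keq expr → x = 0.1076; check Q = 2.3660e+05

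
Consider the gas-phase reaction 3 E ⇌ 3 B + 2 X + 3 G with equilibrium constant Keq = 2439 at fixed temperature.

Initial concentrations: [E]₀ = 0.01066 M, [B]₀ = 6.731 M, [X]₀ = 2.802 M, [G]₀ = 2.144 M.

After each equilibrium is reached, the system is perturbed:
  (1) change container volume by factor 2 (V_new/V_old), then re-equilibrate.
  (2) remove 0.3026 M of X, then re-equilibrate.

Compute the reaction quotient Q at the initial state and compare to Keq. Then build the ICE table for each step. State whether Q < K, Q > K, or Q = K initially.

Q₀ = 1.9479e+10 vs Keq = 2439 ⇒ Q>K, reverse
Step 1:
                  E         B         X         G
  Initial   0.01066     6.731     2.802     2.144
  Change     0.9007   -0.9007   -0.6005   -0.9007
  Equil      0.9113      5.83     2.202     1.243
  solve Keq expr → x = -0.3002; check Q = 2439
Then change container volume by factor 2 (V_new/V_old).
Step 2:
                  E         B         X         G
  Initial    0.4557     2.915     1.101    0.6217
  Change     -0.226     0.226    0.1507     0.226
  Equil      0.2297     3.141     1.251    0.8476
  solve Keq expr → x = 0.07533; check Q = 2439
Then remove 0.3026 M of X.
Step 3:
                  E         B         X         G
  Initial    0.2297     3.141    0.9488    0.8476
  Change   -0.02803   0.02803   0.01868   0.02803
  Equil      0.2017     3.169    0.9675    0.8757
  solve Keq expr → x = 0.009342; check Q = 2439

Q₀ = 1.9479e+10; Q > K (proceeds reverse)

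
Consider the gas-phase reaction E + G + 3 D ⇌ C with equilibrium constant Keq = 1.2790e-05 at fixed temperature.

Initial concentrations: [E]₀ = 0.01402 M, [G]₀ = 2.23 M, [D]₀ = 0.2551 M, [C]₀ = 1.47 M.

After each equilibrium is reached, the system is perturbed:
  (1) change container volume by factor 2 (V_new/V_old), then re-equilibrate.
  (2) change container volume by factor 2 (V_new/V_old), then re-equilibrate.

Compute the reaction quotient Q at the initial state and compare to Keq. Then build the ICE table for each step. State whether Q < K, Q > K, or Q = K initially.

Q₀ = 2832; Q > K (proceeds reverse)

Q₀ = 2832 vs Keq = 1.2790e-05 ⇒ Q>K, reverse
Step 1:
                  E         G         D         C
  Initial   0.01402      2.23    0.2551      1.47
  Change      1.463     1.463     4.389    -1.463
  Equil       1.477     3.693     4.644  0.006988
  solve Keq expr → x = -1.463; check Q = 1.2790e-05
Then change container volume by factor 2 (V_new/V_old).
Step 2:
                  E         G         D         C
  Initial    0.7385     1.847     2.322  0.003494
  Change   0.003271  0.003271  0.009814 -0.003271
  Equil      0.7418      1.85     2.332 2.2253e-04
  solve Keq expr → x = -0.003271; check Q = 1.2790e-05
Then change container volume by factor 2 (V_new/V_old).
Step 3:
                  E         G         D         C
  Initial    0.3709    0.9249     1.166 1.1127e-04
  Change  1.0430e-04 1.0430e-04 3.1291e-04 -1.0430e-04
  Equil       0.371     0.925     1.166 6.9624e-06
  solve Keq expr → x = -1.0430e-04; check Q = 1.2790e-05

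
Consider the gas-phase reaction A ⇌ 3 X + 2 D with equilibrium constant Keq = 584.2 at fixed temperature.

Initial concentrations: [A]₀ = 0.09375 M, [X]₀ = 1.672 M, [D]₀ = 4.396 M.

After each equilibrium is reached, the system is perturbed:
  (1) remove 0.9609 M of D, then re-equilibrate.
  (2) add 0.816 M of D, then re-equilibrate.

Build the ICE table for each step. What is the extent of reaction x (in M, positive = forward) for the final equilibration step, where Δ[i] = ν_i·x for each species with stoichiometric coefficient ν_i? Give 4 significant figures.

x = -0.02697 M

Q₀ = 963.5 vs Keq = 584.2 ⇒ Q>K, reverse
Step 1:
                   A          X          D
  I          0.09375      1.672      4.396
  C            0.032   -0.09599   -0.06399
  E           0.1257      1.576      4.332
  solve Keq expr → x = -0.032; check Q = 584.2
Then remove 0.9609 M of D.
Step 2:
                   A          X          D
  I           0.1257      1.576      3.371
  C         -0.03159    0.09476    0.06317
  E          0.09416      1.671      3.434
  solve Keq expr → x = 0.03159; check Q = 584.2
Then add 0.816 M of D.
Step 3:
                   A          X          D
  I          0.09416      1.671       4.25
  C          0.02697   -0.08091   -0.05394
  E           0.1211       1.59      4.196
  solve Keq expr → x = -0.02697; check Q = 584.2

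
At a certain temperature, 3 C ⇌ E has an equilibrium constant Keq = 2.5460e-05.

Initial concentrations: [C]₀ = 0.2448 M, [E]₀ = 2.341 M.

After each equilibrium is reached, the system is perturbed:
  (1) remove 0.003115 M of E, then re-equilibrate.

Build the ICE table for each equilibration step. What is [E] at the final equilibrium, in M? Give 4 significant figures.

[E]_eq = 0.009621 M

Q₀ = 159.6 vs Keq = 2.5460e-05 ⇒ Q>K, reverse
Step 1:
                  C         E
  I          0.2448     2.341
  C           6.994    -2.331
  E           7.239  0.009657
  solve Keq expr → x = -2.331; check Q = 2.5460e-05
Then remove 0.003115 M of E.
Step 2:
                  C         E
  I           7.239  0.006542
  C       -0.009234  0.003078
  E            7.23  0.009621
  solve Keq expr → x = 0.003078; check Q = 2.5460e-05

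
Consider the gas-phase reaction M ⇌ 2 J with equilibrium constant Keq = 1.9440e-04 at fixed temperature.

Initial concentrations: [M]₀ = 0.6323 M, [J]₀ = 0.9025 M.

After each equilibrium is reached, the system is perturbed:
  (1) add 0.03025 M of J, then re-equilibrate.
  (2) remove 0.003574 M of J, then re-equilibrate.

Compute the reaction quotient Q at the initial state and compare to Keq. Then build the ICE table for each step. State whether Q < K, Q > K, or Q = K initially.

Q₀ = 1.288; Q > K (proceeds reverse)

Q₀ = 1.288 vs Keq = 1.9440e-04 ⇒ Q>K, reverse
Step 1:
                    M           J
  Initial      0.6323      0.9025
  Change        0.444      -0.888
  Equil         1.076     0.01446
  solve Keq expr → x = -0.444; check Q = 1.9440e-04
Then add 0.03025 M of J.
Step 2:
                    M           J
  Initial       1.076     0.04471
  Change      0.01507    -0.03015
  Equil         1.091     0.01457
  solve Keq expr → x = -0.01507; check Q = 1.9440e-04
Then remove 0.003574 M of J.
Step 3:
                    M           J
  Initial       1.091     0.01099
  Change    -0.001781    0.003562
  Equil          1.09     0.01455
  solve Keq expr → x = 0.001781; check Q = 1.9440e-04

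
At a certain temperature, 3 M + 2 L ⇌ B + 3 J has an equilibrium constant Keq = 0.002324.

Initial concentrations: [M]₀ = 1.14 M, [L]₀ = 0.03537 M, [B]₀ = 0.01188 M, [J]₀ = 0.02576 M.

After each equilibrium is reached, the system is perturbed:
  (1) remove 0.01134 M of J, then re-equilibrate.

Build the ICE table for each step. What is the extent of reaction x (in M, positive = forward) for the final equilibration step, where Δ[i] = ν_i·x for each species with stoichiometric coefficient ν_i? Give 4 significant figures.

x = 0.001737 M

Q₀ = 1.0956e-04 vs Keq = 0.002324 ⇒ Q<K, forward
Step 1:
                   M          L          B          J
  Initial       1.14    0.03537    0.01188    0.02576
  Change    -0.01922   -0.01281   0.006407    0.01922
  Equil        1.121    0.02256    0.01829    0.04498
  solve Keq expr → x = 0.006407; check Q = 0.002324
Then remove 0.01134 M of J.
Step 2:
                   M          L          B          J
  Initial      1.121    0.02256    0.01829    0.03364
  Change   -0.005212  -0.003475   0.001737   0.005212
  Equil        1.116    0.01908    0.02002    0.03885
  solve Keq expr → x = 0.001737; check Q = 0.002324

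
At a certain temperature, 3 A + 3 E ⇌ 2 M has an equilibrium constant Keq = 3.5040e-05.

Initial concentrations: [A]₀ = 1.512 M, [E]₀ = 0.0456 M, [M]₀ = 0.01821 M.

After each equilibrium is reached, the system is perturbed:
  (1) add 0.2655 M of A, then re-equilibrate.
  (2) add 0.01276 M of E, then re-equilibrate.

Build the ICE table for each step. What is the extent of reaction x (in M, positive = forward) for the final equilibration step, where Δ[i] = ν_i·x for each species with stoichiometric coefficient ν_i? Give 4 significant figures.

x = 3.8175e-05 M

Q₀ = 1.012 vs Keq = 3.5040e-05 ⇒ Q>K, reverse
Step 1:
                   A          E          M
  init         1.512     0.0456    0.01821
  Δ          0.02698    0.02698   -0.01799
  eq           1.539    0.07258 2.2100e-04
  solve Keq expr → x = -0.008995; check Q = 3.5040e-05
Then add 0.2655 M of A.
Step 2:
                   A          E          M
  init         1.804    0.07258 2.2100e-04
  Δ       -8.8582e-05 -8.8582e-05 5.9055e-05
  eq           1.804    0.07249 2.8005e-04
  solve Keq expr → x = 2.9527e-05; check Q = 3.5040e-05
Then add 0.01276 M of E.
Step 3:
                   A          E          M
  init         1.804    0.08525 2.8005e-04
  Δ       -1.1452e-04 -1.1452e-04 7.6350e-05
  eq           1.804    0.08514 3.5640e-04
  solve Keq expr → x = 3.8175e-05; check Q = 3.5040e-05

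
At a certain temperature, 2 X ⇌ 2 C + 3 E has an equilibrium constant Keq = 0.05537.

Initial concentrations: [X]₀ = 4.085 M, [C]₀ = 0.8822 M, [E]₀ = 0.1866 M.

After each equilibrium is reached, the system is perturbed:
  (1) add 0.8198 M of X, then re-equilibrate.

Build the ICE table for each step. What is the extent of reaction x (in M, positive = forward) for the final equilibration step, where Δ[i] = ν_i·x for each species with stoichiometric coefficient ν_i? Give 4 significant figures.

Q₀ = 3.0303e-04 vs Keq = 0.05537 ⇒ Q<K, forward
Step 1:
                  X         C         E
  Initial     4.085    0.8822    0.1866
  Change    -0.3921    0.3921    0.5881
  Equil       3.693     1.274    0.7747
  solve Keq expr → x = 0.196; check Q = 0.05537
Then add 0.8198 M of X.
Step 2:
                  X         C         E
  Initial     4.513     1.274    0.7747
  Change   -0.05339   0.05339   0.08008
  Equil       4.459     1.328    0.8548
  solve Keq expr → x = 0.02669; check Q = 0.05537

x = 0.02669 M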